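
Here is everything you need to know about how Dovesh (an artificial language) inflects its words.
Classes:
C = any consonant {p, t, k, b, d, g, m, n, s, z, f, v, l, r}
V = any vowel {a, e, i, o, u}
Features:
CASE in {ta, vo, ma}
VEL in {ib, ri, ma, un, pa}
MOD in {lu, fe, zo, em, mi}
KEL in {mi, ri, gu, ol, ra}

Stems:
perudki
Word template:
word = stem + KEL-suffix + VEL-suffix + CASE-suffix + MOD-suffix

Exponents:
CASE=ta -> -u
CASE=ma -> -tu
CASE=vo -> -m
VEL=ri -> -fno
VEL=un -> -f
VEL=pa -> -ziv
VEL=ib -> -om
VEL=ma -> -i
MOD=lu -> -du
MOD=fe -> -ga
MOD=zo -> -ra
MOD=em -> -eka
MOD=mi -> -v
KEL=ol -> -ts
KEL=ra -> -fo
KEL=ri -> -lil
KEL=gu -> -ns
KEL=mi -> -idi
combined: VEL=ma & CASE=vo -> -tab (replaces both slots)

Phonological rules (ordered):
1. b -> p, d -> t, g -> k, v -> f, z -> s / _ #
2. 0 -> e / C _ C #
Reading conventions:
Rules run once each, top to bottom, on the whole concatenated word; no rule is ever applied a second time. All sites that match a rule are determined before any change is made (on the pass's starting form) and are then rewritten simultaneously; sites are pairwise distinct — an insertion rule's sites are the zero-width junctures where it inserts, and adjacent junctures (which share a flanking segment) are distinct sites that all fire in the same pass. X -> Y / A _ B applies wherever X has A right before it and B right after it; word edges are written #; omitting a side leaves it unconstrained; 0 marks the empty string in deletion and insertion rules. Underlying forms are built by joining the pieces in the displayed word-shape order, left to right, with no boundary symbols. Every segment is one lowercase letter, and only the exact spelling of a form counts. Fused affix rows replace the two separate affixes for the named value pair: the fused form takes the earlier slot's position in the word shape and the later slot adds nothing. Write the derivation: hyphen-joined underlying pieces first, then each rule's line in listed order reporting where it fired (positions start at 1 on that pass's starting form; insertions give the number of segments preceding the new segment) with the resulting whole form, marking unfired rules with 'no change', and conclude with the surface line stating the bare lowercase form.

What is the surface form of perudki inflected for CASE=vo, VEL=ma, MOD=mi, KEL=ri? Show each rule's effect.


underlying: perudki-lil-tab-v
1. b -> p, d -> t, g -> k, v -> f, z -> s / _ #: fires at position(s) 14: perudkililtabf
2. 0 -> e / C _ C #: inserts after position(s) 13: perudkililtabef
surface: perudkililtabef


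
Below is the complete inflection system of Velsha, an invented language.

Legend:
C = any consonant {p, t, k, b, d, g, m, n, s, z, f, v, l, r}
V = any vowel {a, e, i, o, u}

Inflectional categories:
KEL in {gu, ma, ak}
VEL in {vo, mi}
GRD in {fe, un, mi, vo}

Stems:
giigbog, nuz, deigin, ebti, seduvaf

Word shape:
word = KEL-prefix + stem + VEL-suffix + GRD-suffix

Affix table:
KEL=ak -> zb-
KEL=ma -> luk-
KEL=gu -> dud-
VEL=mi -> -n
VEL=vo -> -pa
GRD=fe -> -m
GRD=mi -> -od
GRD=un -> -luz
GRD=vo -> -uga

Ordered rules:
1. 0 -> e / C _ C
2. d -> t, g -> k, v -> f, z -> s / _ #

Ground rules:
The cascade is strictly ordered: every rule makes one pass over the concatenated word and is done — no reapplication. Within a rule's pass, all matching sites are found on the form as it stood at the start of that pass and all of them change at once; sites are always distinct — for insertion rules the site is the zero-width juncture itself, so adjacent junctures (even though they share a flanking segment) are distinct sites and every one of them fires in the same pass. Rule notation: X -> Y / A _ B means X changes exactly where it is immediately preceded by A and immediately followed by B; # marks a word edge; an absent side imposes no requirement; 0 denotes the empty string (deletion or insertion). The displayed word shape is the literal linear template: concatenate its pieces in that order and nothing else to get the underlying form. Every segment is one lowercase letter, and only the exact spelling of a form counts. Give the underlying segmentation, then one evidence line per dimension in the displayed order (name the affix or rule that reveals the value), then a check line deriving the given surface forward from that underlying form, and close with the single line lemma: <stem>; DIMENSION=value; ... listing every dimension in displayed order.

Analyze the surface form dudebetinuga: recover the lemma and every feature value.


underlying: dud-ebti-n-uga
KEL=gu - signalled by the affix dud-
VEL=mi - signalled by the affix -n
GRD=vo - signalled by the affix -uga
check: dudebtinuga -> dudebetinuga -> dudebetinuga
lemma: ebti; KEL=gu; VEL=mi; GRD=vo


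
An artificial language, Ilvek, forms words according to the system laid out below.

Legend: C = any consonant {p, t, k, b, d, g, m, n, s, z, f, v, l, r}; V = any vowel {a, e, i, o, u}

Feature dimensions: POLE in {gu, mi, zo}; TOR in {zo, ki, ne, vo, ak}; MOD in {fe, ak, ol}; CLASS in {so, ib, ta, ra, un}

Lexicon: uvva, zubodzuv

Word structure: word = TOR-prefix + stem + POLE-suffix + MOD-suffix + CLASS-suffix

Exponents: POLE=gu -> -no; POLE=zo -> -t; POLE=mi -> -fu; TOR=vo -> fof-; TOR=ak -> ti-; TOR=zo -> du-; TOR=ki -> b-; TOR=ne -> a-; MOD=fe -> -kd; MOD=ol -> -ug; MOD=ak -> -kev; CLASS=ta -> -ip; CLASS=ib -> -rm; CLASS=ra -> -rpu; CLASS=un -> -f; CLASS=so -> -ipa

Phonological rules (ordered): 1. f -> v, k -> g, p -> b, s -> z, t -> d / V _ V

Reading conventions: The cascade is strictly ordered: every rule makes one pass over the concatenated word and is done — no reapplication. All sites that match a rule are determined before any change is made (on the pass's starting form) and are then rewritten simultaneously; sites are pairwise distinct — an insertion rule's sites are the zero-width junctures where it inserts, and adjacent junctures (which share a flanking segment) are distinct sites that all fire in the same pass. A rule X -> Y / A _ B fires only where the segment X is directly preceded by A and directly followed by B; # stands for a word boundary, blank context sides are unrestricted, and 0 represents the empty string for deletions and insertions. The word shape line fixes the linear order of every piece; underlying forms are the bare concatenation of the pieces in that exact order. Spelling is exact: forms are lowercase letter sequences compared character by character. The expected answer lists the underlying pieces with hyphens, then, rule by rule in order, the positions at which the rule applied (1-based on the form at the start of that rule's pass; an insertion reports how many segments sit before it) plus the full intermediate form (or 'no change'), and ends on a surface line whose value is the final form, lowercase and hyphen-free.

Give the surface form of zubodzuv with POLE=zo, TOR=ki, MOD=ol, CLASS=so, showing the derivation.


underlying: b-zubodzuv-t-ug-ipa
1. f -> v, k -> g, p -> b, s -> z, t -> d / V _ V: fires at position(s) 14: bzubodzuvtugiba
surface: bzubodzuvtugiba


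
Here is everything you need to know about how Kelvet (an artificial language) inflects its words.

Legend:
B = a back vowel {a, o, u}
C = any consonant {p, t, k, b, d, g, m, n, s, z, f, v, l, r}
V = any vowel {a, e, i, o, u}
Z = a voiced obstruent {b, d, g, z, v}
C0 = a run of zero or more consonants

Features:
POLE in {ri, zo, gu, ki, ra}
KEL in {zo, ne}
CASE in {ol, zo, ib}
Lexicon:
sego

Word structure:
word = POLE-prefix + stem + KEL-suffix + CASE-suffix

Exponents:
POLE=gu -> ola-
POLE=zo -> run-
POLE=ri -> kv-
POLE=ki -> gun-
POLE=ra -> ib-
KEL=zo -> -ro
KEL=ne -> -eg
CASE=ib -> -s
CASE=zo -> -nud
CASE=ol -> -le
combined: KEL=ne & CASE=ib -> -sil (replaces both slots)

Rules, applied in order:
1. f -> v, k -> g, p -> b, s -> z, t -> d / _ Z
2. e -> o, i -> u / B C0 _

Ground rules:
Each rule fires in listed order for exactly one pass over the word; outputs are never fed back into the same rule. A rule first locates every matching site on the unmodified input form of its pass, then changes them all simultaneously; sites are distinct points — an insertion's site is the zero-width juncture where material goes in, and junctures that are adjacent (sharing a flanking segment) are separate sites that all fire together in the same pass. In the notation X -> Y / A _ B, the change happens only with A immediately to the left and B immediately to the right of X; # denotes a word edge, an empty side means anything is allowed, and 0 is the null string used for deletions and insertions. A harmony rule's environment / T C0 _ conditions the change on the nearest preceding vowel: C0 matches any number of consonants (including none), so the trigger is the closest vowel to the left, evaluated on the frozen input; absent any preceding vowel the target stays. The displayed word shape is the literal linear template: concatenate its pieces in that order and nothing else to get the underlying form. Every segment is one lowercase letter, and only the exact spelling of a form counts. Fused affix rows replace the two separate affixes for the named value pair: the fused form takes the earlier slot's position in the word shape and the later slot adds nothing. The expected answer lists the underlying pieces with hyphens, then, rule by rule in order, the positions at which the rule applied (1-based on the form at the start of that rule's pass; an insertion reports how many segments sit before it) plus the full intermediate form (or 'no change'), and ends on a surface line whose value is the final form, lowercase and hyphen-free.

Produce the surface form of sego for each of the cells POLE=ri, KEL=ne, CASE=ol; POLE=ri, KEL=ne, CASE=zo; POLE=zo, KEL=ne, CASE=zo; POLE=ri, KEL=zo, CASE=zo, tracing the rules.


cell POLE=ri, KEL=ne, CASE=ol:
underlying: kv-sego-eg-le
1. f -> v, k -> g, p -> b, s -> z, t -> d / _ Z: fires at position(s) 1: gvsegoegle
2. e -> o, i -> u / B C0 _: fires at position(s) 7: gvsegoogle
surface: gvsegoogle

cell POLE=ri, KEL=ne, CASE=zo:
underlying: kv-sego-eg-nud
1. f -> v, k -> g, p -> b, s -> z, t -> d / _ Z: fires at position(s) 1: gvsegoegnud
2. e -> o, i -> u / B C0 _: fires at position(s) 7: gvsegoognud
surface: gvsegoognud

cell POLE=zo, KEL=ne, CASE=zo:
underlying: run-sego-eg-nud
1. f -> v, k -> g, p -> b, s -> z, t -> d / _ Z: no change
2. e -> o, i -> u / B C0 _: fires at position(s) 5, 8: runsogoognud
surface: runsogoognud

cell POLE=ri, KEL=zo, CASE=zo:
underlying: kv-sego-ro-nud
1. f -> v, k -> g, p -> b, s -> z, t -> d / _ Z: fires at position(s) 1: gvsegoronud
2. e -> o, i -> u / B C0 _: no change
surface: gvsegoronud


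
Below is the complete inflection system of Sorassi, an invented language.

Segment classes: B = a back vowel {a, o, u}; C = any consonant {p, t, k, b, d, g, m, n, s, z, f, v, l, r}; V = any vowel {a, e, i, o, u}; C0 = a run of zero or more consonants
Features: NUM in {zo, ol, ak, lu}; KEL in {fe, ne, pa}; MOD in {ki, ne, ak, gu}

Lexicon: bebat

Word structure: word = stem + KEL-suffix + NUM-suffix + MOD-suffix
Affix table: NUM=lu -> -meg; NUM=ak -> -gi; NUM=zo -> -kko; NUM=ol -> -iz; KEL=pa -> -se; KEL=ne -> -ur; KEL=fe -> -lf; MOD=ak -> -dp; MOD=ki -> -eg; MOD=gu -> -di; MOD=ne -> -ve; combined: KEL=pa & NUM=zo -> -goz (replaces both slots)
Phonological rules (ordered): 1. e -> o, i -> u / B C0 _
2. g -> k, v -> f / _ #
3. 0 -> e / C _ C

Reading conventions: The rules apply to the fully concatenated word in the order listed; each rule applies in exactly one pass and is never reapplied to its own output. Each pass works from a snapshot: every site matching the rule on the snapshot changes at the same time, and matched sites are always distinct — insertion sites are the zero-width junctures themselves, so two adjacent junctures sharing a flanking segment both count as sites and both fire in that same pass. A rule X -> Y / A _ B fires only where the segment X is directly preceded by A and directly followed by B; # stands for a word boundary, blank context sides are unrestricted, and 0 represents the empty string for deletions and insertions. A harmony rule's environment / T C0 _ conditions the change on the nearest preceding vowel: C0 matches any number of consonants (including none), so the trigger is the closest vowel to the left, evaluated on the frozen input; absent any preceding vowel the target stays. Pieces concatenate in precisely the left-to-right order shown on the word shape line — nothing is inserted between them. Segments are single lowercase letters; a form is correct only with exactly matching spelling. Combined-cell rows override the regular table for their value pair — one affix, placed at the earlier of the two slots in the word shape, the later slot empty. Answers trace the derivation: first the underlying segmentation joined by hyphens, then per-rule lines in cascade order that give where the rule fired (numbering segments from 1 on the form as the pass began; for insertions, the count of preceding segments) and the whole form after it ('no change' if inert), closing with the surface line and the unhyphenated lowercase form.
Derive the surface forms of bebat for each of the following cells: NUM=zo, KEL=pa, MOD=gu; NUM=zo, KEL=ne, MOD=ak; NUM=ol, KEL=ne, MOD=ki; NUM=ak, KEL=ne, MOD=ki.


cell NUM=zo, KEL=pa, MOD=gu:
underlying: bebat-goz-di
1. e -> o, i -> u / B C0 _: fires at position(s) 10: bebatgozdu
2. g -> k, v -> f / _ #: no change
3. 0 -> e / C _ C: inserts after position(s) 5, 8: bebategozedu
surface: bebategozedu

cell NUM=zo, KEL=ne, MOD=ak:
underlying: bebat-ur-kko-dp
1. e -> o, i -> u / B C0 _: no change
2. g -> k, v -> f / _ #: no change
3. 0 -> e / C _ C: inserts after position(s) 7, 8, 11: bebaturekekodep
surface: bebaturekekodep

cell NUM=ol, KEL=ne, MOD=ki:
underlying: bebat-ur-iz-eg
1. e -> o, i -> u / B C0 _: fires at position(s) 8: bebaturuzeg
2. g -> k, v -> f / _ #: fires at position(s) 11: bebaturuzek
3. 0 -> e / C _ C: no change
surface: bebaturuzek

cell NUM=ak, KEL=ne, MOD=ki:
underlying: bebat-ur-gi-eg
1. e -> o, i -> u / B C0 _: fires at position(s) 9: bebaturgueg
2. g -> k, v -> f / _ #: fires at position(s) 11: bebaturguek
3. 0 -> e / C _ C: inserts after position(s) 7: bebatureguek
surface: bebatureguek


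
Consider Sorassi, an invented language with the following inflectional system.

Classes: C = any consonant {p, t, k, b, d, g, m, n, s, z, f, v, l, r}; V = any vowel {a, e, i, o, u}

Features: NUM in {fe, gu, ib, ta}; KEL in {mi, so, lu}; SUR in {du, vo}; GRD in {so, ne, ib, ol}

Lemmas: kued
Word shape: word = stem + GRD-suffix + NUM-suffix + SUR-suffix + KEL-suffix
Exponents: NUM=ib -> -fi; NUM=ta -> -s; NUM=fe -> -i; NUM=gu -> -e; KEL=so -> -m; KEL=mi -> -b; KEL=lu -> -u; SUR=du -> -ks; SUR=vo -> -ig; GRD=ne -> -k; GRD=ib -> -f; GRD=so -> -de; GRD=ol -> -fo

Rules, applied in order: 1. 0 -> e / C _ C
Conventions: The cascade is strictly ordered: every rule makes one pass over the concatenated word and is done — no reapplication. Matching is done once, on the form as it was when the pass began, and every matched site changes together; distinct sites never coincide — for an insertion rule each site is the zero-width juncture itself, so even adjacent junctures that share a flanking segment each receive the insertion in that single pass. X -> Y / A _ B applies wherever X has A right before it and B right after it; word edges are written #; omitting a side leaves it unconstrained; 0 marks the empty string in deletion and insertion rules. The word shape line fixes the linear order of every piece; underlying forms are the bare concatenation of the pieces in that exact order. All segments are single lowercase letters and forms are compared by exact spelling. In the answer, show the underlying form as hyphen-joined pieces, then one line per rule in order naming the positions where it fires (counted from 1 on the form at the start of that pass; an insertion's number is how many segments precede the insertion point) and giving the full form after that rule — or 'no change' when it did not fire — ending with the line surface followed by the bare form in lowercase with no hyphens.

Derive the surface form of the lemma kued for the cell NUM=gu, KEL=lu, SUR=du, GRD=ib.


underlying: kued-f-e-ks-u
1. 0 -> e / C _ C: inserts after position(s) 4, 7: kuedefekesu
surface: kuedefekesu


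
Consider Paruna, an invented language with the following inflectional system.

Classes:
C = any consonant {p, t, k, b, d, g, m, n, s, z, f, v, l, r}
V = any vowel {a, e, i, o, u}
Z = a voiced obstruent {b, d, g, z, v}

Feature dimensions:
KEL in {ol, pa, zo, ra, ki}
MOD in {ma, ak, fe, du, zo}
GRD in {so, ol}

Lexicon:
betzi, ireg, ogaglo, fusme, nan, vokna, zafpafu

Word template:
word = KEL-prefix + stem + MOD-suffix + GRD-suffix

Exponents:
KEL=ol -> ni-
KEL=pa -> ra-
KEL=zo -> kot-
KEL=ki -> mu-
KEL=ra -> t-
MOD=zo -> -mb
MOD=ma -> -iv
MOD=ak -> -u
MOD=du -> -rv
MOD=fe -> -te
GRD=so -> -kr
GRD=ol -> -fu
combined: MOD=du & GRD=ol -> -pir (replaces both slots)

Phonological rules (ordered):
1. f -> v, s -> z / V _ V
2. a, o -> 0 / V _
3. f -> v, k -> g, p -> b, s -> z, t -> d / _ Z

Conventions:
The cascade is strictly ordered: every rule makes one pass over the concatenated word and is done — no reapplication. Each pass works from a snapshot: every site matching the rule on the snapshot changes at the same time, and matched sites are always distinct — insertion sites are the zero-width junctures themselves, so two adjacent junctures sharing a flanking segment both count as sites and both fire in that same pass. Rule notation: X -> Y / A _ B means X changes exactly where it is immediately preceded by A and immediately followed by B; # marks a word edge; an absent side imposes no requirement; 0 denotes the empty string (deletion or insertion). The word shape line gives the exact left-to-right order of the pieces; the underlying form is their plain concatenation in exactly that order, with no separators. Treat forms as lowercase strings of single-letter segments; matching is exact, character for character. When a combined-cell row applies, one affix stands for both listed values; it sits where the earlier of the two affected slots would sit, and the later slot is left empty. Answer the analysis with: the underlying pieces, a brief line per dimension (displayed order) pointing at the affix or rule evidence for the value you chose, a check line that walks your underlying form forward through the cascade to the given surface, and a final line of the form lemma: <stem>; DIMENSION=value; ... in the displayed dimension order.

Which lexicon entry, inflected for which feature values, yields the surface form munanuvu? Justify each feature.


underlying: mu-nan-u-fu
KEL=ki - signalled by the affix mu-
MOD=ak - signalled by the affix -u
GRD=ol - signalled by the affix -fu
check: munanufu -> munanuvu -> munanuvu -> munanuvu
lemma: nan; KEL=ki; MOD=ak; GRD=ol


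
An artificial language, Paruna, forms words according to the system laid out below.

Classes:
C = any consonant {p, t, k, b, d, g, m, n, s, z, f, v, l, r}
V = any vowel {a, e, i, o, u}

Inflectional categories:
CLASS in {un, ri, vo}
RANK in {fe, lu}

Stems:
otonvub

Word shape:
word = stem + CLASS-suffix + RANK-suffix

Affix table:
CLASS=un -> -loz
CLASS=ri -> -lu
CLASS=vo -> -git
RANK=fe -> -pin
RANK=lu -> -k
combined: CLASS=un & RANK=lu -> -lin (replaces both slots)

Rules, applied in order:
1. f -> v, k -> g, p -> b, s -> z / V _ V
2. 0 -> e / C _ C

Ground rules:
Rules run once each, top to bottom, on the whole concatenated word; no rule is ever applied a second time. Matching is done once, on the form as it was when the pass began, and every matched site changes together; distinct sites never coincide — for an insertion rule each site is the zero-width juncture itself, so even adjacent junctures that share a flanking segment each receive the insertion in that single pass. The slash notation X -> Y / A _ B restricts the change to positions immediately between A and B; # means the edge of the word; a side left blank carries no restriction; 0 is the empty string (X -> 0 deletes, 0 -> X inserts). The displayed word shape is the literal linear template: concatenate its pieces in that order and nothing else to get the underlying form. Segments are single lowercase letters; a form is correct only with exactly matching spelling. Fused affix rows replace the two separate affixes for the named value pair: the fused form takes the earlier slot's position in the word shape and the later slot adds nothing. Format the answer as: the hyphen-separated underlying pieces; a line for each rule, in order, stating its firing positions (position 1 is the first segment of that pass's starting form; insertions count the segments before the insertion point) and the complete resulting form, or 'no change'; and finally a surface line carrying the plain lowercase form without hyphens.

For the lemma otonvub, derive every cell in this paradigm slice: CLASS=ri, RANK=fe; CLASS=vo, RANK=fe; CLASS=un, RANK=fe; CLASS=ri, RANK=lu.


cell CLASS=ri, RANK=fe:
underlying: otonvub-lu-pin
1. f -> v, k -> g, p -> b, s -> z / V _ V: fires at position(s) 10: otonvublubin
2. 0 -> e / C _ C: inserts after position(s) 4, 7: otonevubelubin
surface: otonevubelubin

cell CLASS=vo, RANK=fe:
underlying: otonvub-git-pin
1. f -> v, k -> g, p -> b, s -> z / V _ V: no change
2. 0 -> e / C _ C: inserts after position(s) 4, 7, 10: otonevubegitepin
surface: otonevubegitepin

cell CLASS=un, RANK=fe:
underlying: otonvub-loz-pin
1. f -> v, k -> g, p -> b, s -> z / V _ V: no change
2. 0 -> e / C _ C: inserts after position(s) 4, 7, 10: otonevubelozepin
surface: otonevubelozepin

cell CLASS=ri, RANK=lu:
underlying: otonvub-lu-k
1. f -> v, k -> g, p -> b, s -> z / V _ V: no change
2. 0 -> e / C _ C: inserts after position(s) 4, 7: otonevubeluk
surface: otonevubeluk


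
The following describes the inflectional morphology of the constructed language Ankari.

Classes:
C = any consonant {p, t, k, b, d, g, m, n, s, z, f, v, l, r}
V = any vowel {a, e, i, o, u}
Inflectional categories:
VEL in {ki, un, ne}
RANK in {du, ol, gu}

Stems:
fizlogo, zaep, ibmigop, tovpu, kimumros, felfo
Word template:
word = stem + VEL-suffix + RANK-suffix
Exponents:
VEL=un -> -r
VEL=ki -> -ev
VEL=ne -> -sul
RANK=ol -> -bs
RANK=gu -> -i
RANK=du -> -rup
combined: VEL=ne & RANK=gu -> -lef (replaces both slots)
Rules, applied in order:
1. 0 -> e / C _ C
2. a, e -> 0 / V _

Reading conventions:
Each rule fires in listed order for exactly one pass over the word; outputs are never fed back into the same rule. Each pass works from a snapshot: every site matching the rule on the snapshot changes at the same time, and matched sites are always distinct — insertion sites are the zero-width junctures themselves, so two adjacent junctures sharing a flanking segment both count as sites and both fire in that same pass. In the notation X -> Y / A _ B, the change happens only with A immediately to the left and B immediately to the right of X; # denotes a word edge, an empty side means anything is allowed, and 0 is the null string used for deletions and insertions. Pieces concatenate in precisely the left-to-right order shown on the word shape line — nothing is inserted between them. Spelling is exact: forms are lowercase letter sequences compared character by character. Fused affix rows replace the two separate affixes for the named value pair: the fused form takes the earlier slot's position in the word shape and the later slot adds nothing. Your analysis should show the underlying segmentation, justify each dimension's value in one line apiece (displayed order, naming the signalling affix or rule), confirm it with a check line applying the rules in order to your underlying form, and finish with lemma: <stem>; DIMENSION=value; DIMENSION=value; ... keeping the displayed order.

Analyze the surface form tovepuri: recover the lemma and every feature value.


underlying: tovpu-r-i
VEL=un - signalled by the affix -r
RANK=gu - signalled by the affix -i
check: tovpuri -> tovepuri -> tovepuri
lemma: tovpu; VEL=un; RANK=gu


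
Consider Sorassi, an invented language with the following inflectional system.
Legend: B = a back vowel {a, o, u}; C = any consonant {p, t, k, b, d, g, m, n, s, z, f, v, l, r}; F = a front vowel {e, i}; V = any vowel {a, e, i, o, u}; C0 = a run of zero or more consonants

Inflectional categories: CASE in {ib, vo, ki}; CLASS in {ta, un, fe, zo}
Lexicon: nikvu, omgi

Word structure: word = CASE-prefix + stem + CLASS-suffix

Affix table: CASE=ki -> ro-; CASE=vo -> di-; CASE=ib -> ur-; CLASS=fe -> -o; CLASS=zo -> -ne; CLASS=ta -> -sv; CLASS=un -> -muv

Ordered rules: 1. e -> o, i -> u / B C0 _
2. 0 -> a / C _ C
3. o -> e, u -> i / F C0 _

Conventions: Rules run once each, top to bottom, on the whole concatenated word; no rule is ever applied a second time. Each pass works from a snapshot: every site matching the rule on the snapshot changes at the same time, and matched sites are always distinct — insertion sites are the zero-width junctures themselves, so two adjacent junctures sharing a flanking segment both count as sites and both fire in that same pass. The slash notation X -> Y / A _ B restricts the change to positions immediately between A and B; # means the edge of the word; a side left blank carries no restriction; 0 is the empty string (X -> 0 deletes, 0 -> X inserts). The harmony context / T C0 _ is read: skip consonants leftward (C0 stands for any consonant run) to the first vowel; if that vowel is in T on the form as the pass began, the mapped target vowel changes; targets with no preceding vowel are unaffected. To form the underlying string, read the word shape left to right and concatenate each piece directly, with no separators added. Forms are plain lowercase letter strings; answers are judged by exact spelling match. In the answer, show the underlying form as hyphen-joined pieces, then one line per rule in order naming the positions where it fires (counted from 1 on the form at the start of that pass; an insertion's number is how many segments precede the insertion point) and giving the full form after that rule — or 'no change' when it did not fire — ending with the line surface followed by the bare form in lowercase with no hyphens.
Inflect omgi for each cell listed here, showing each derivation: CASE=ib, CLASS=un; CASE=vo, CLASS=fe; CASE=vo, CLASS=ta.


cell CASE=ib, CLASS=un:
underlying: ur-omgi-muv
1. e -> o, i -> u / B C0 _: fires at position(s) 6: uromgumuv
2. 0 -> a / C _ C: inserts after position(s) 4: uromagumuv
3. o -> e, u -> i / F C0 _: no change
surface: uromagumuv

cell CASE=vo, CLASS=fe:
underlying: di-omgi-o
1. e -> o, i -> u / B C0 _: fires at position(s) 6: diomguo
2. 0 -> a / C _ C: inserts after position(s) 4: diomaguo
3. o -> e, u -> i / F C0 _: fires at position(s) 3: diemaguo
surface: diemaguo

cell CASE=vo, CLASS=ta:
underlying: di-omgi-sv
1. e -> o, i -> u / B C0 _: fires at position(s) 6: diomgusv
2. 0 -> a / C _ C: inserts after position(s) 4, 7: diomagusav
3. o -> e, u -> i / F C0 _: fires at position(s) 3: diemagusav
surface: diemagusav


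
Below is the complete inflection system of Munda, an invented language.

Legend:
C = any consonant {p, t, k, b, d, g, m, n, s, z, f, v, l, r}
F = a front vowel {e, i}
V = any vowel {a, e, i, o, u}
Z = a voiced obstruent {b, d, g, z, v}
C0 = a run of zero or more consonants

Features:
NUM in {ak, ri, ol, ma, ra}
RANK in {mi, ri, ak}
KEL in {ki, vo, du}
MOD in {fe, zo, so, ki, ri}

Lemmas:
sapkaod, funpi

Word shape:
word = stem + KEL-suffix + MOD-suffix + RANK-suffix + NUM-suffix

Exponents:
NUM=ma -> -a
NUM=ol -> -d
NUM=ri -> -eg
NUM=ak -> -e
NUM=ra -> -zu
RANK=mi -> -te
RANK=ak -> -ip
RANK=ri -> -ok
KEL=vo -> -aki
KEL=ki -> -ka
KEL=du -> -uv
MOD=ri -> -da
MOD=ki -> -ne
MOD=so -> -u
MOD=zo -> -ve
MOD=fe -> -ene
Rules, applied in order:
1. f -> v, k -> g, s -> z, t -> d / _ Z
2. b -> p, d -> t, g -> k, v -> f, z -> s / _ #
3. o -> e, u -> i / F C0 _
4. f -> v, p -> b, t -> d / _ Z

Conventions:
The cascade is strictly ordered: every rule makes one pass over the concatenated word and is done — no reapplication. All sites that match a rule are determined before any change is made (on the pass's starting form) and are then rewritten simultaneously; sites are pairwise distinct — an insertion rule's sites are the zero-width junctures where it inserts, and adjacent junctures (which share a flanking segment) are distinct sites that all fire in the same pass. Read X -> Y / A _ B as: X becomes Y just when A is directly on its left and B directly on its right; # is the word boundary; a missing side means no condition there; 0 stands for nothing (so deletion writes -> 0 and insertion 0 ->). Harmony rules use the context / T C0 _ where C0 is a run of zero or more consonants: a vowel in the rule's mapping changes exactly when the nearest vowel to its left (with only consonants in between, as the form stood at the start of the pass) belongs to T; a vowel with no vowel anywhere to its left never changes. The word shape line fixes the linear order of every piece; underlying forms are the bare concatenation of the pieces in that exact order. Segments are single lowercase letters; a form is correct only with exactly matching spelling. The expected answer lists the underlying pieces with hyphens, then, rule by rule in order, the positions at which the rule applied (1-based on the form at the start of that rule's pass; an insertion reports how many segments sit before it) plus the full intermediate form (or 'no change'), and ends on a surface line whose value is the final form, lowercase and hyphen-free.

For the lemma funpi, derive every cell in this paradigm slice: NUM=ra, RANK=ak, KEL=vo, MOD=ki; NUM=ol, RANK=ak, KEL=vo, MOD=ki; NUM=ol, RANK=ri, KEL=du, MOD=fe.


cell NUM=ra, RANK=ak, KEL=vo, MOD=ki:
underlying: funpi-aki-ne-ip-zu
1. f -> v, k -> g, s -> z, t -> d / _ Z: no change
2. b -> p, d -> t, g -> k, v -> f, z -> s / _ #: no change
3. o -> e, u -> i / F C0 _: fires at position(s) 14: funpiakineipzi
4. f -> v, p -> b, t -> d / _ Z: fires at position(s) 12: funpiakineibzi
surface: funpiakineibzi

cell NUM=ol, RANK=ak, KEL=vo, MOD=ki:
underlying: funpi-aki-ne-ip-d
1. f -> v, k -> g, s -> z, t -> d / _ Z: no change
2. b -> p, d -> t, g -> k, v -> f, z -> s / _ #: fires at position(s) 13: funpiakineipt
3. o -> e, u -> i / F C0 _: no change
4. f -> v, p -> b, t -> d / _ Z: no change
surface: funpiakineipt

cell NUM=ol, RANK=ri, KEL=du, MOD=fe:
underlying: funpi-uv-ene-ok-d
1. f -> v, k -> g, s -> z, t -> d / _ Z: fires at position(s) 12: funpiuveneogd
2. b -> p, d -> t, g -> k, v -> f, z -> s / _ #: fires at position(s) 13: funpiuveneogt
3. o -> e, u -> i / F C0 _: fires at position(s) 6, 11: funpiiveneegt
4. f -> v, p -> b, t -> d / _ Z: no change
surface: funpiiveneegt


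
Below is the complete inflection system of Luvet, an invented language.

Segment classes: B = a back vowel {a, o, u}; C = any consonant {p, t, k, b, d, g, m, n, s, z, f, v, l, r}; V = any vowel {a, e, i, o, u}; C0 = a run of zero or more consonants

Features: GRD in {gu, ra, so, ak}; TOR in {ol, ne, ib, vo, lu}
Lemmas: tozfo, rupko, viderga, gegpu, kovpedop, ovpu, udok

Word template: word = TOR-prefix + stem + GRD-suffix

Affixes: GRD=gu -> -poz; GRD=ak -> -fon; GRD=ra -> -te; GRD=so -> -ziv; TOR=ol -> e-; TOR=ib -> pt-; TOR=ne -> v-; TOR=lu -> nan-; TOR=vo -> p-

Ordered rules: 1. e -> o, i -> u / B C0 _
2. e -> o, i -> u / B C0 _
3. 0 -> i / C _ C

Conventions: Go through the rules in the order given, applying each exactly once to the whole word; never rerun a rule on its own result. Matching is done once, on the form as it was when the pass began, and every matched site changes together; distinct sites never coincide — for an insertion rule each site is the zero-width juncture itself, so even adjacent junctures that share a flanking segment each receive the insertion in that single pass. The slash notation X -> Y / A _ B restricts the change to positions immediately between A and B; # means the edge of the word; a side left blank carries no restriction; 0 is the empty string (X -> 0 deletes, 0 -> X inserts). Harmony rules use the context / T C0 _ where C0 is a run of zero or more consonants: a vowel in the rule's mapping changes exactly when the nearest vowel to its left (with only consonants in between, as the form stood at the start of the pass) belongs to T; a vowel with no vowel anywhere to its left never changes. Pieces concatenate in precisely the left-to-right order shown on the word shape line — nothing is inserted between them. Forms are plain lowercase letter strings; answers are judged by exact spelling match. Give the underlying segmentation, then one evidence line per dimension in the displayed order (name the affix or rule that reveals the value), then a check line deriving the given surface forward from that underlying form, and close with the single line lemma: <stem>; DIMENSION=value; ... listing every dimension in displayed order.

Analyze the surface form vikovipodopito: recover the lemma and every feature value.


underlying: v-kovpedop-te
GRD=ra - signalled by the affix -te
TOR=ne - signalled by the affix v-
check: vkovpedopte -> vkovpodopto -> vkovpodopto -> vikovipodopito
lemma: kovpedop; GRD=ra; TOR=ne


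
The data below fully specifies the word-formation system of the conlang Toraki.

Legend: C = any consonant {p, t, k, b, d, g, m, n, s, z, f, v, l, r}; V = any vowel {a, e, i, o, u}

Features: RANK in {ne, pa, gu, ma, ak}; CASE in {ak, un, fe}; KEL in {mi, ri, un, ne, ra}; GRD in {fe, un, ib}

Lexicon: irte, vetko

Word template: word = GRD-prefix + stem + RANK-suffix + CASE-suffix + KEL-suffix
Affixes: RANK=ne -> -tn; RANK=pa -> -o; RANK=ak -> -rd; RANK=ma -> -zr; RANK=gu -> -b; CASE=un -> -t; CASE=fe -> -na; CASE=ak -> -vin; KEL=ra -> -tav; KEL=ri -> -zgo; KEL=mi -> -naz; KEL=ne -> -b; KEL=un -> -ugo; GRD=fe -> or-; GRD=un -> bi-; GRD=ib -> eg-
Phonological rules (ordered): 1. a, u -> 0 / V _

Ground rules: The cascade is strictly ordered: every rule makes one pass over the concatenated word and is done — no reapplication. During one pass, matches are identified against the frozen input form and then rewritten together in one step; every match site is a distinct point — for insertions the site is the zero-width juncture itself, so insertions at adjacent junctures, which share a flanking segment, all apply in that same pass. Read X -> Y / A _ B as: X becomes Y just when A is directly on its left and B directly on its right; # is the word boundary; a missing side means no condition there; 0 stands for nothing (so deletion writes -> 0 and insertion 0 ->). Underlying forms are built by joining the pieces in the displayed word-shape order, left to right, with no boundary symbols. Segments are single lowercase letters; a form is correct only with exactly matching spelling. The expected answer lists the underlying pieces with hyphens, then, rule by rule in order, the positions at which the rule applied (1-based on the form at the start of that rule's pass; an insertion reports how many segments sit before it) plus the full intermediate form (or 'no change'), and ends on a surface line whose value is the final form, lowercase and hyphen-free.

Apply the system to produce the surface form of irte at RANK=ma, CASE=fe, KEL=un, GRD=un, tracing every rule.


underlying: bi-irte-zr-na-ugo
1. a, u -> 0 / V _: fires at position(s) 11: biirtezrnago
surface: biirtezrnago


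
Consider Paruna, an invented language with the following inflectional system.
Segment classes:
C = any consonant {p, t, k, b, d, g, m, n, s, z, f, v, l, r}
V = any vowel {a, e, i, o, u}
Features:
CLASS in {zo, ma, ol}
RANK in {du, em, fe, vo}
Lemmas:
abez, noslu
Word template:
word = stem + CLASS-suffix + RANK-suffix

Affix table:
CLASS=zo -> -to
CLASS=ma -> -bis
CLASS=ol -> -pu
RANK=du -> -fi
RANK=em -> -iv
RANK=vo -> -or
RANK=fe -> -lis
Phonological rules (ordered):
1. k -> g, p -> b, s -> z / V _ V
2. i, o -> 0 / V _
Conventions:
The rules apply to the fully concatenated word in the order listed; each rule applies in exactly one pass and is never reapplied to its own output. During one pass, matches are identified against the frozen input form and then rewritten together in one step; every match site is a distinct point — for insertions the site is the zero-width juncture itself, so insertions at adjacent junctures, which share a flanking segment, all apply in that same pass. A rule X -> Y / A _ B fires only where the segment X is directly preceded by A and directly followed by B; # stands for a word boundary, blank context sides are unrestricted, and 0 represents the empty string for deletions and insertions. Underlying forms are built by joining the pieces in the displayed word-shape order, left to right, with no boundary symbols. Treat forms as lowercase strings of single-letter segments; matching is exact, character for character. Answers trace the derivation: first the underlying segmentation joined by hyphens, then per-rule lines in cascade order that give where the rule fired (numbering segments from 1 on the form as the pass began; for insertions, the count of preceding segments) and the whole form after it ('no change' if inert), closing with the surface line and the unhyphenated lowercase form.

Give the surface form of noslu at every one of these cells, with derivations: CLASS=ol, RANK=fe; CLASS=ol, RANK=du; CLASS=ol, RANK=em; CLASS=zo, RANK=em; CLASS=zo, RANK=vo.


cell CLASS=ol, RANK=fe:
underlying: noslu-pu-lis
1. k -> g, p -> b, s -> z / V _ V: fires at position(s) 6: noslubulis
2. i, o -> 0 / V _: no change
surface: noslubulis

cell CLASS=ol, RANK=du:
underlying: noslu-pu-fi
1. k -> g, p -> b, s -> z / V _ V: fires at position(s) 6: noslubufi
2. i, o -> 0 / V _: no change
surface: noslubufi

cell CLASS=ol, RANK=em:
underlying: noslu-pu-iv
1. k -> g, p -> b, s -> z / V _ V: fires at position(s) 6: noslubuiv
2. i, o -> 0 / V _: fires at position(s) 8: noslubuv
surface: noslubuv

cell CLASS=zo, RANK=em:
underlying: noslu-to-iv
1. k -> g, p -> b, s -> z / V _ V: no change
2. i, o -> 0 / V _: fires at position(s) 8: noslutov
surface: noslutov

cell CLASS=zo, RANK=vo:
underlying: noslu-to-or
1. k -> g, p -> b, s -> z / V _ V: no change
2. i, o -> 0 / V _: fires at position(s) 8: noslutor
surface: noslutor


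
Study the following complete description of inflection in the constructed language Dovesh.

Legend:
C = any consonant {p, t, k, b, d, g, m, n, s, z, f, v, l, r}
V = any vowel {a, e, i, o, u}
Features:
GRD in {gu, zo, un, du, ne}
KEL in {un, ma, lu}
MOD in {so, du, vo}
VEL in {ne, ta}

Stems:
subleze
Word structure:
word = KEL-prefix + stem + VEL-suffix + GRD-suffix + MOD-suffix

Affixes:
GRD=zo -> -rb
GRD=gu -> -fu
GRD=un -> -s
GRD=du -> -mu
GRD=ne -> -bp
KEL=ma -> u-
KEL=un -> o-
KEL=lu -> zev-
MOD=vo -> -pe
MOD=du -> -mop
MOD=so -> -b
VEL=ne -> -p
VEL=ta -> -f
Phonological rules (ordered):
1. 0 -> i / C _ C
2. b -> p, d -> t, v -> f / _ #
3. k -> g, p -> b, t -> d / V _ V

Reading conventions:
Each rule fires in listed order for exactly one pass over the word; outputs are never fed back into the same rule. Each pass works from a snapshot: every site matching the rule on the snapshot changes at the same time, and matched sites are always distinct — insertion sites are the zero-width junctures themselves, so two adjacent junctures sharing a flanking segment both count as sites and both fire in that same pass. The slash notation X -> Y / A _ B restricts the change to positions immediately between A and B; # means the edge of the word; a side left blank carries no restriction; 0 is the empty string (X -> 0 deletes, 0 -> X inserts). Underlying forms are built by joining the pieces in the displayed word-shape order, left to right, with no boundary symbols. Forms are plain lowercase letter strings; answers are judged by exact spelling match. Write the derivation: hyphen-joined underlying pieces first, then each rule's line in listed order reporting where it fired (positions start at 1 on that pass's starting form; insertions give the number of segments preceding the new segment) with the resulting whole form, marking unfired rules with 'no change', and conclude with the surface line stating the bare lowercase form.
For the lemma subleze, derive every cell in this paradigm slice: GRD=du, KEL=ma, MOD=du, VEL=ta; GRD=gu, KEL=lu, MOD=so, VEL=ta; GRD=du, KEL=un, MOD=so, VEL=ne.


cell GRD=du, KEL=ma, MOD=du, VEL=ta:
underlying: u-subleze-f-mu-mop
1. 0 -> i / C _ C: inserts after position(s) 4, 9: usubilezefimumop
2. b -> p, d -> t, v -> f / _ #: no change
3. k -> g, p -> b, t -> d / V _ V: no change
surface: usubilezefimumop

cell GRD=gu, KEL=lu, MOD=so, VEL=ta:
underlying: zev-subleze-f-fu-b
1. 0 -> i / C _ C: inserts after position(s) 3, 6, 11: zevisubilezefifub
2. b -> p, d -> t, v -> f / _ #: fires at position(s) 17: zevisubilezefifup
3. k -> g, p -> b, t -> d / V _ V: no change
surface: zevisubilezefifup

cell GRD=du, KEL=un, MOD=so, VEL=ne:
underlying: o-subleze-p-mu-b
1. 0 -> i / C _ C: inserts after position(s) 4, 9: osubilezepimub
2. b -> p, d -> t, v -> f / _ #: fires at position(s) 14: osubilezepimup
3. k -> g, p -> b, t -> d / V _ V: fires at position(s) 10: osubilezebimup
surface: osubilezebimup
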